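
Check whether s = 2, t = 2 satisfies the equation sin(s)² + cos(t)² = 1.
Substituting s = 2, t = 2:

LHS = sin(2)² + cos(2)² = 1
RHS = 1

LHS = RHS, so the equation holds at this point.

Answer: Holds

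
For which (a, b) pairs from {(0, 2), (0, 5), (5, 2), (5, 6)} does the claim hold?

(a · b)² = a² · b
(0, 2), (0, 5)

Testing each pair:
(0, 2): LHS = 0, RHS = 0 → holds
(0, 5): LHS = 0, RHS = 0 → holds
(5, 2): LHS = 100, RHS = 50 → fails
(5, 6): LHS = 900, RHS = 150 → fails

2 of 4 pairs satisfy the claim.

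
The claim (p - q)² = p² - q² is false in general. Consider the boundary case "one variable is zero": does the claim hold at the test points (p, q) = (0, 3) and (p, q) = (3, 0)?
Only at (3, 0)

At (0, 3): LHS = 9 ≠ RHS = -9
At (3, 0): LHS = 9, RHS = 9 → equal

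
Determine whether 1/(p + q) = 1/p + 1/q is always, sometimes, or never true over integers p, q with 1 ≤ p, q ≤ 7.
The claim fails for every pair in the range. For instance at (p, q) = (3, 2): LHS = 1/5, RHS = 5/6.

Answer: Never true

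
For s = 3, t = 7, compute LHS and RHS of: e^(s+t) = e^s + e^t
LHS = e^(3+7) = e^10 ≈ 22026.5
RHS = e^3 + e^7 ≈ 1117

LHS ≠ RHS (they differ by about 20909.7), so the equation does not hold here.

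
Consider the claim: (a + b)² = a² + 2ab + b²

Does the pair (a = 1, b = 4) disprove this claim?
No

Substituting a = 1, b = 4:
LHS = (1 + 4)² = 25
RHS = 1² + 2·1·4 + 4² = 25

The sides agree, so this pair does not disprove the claim.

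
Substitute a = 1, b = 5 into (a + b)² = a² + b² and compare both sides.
LHS = (1 + 5)² = 36
RHS = 1² + 5² = 26

LHS ≠ RHS, so the equation does not hold here.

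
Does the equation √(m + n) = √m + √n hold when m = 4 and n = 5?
Fails

Substituting m = 4, n = 5:

LHS = √(4 + 5) = 3
RHS = √4 + √5 = 2 + √(5) ≈ 4.236

LHS ≠ RHS, so the equation does not hold at this point.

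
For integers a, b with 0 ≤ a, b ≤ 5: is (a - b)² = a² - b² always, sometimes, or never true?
It holds at (a, b) = (0, 0) (both sides equal 0), but fails at (a, b) = (2, 1) (LHS = 1, RHS = 3).

Answer: Sometimes true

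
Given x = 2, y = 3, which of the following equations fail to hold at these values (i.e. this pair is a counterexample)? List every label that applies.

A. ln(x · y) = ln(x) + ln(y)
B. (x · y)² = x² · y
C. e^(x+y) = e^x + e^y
B, C

Evaluating each claim at the given values:
A. LHS = ln(6) ≈ 1.792, RHS = ln(2) + ln(3) ≈ 1.792 → holds here (LHS = RHS)
B. LHS = 36, RHS = 12 → fails here (LHS ≠ RHS)
C. LHS = e^5 ≈ 148.4, RHS = e^2 + e^3 ≈ 27.47 → fails here (LHS ≠ RHS)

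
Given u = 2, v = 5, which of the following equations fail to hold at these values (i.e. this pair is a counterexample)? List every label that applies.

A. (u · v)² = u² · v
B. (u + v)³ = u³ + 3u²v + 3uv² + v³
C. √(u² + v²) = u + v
A, C

Evaluating each claim at the given values:
A. LHS = 100, RHS = 20 → fails here (LHS ≠ RHS)
B. LHS = 343, RHS = 343 → holds here (LHS = RHS)
C. LHS = √(29) ≈ 5.385, RHS = 7 → fails here (LHS ≠ RHS)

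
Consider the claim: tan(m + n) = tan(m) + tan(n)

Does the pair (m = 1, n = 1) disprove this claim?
Yes

Substituting m = 1, n = 1:
LHS = tan(1 + 1) = tan(2) ≈ -2.185
RHS = tan(1) + tan(1) = 2·tan(1) ≈ 3.115

Since LHS ≠ RHS, this pair disproves the claim.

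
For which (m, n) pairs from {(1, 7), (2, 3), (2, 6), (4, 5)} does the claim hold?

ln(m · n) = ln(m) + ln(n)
All pairs

Testing each pair:
(1, 7): LHS = ln(7) ≈ 1.946, RHS = ln(7) ≈ 1.946 → holds
(2, 3): LHS = ln(6) ≈ 1.792, RHS = ln(2) + ln(3) ≈ 1.792 → holds
(2, 6): LHS = ln(12) ≈ 2.485, RHS = ln(2) + ln(6) ≈ 2.485 → holds
(4, 5): LHS = ln(20) ≈ 2.996, RHS = ln(4) + ln(5) ≈ 2.996 → holds

Every pair satisfies the claim.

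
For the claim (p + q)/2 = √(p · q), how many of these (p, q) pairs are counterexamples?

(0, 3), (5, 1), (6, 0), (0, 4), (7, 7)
4

Testing each pair:
(0, 3): LHS = 3/2, RHS = 0 → counterexample
(5, 1): LHS = 3, RHS = √(5) ≈ 2.236 → counterexample
(6, 0): LHS = 3, RHS = 0 → counterexample
(0, 4): LHS = 2, RHS = 0 → counterexample
(7, 7): LHS = 7, RHS = 7 → satisfies claim

That makes 4 counterexamples.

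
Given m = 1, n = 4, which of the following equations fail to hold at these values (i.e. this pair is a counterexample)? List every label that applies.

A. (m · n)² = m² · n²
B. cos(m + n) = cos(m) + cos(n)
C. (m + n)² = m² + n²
Evaluating each claim at the given values:
A. LHS = 16, RHS = 16 → holds here (LHS = RHS)
B. LHS = cos(5) ≈ 0.2837, RHS = cos(4) + cos(1) ≈ -0.1133 → fails here (LHS ≠ RHS)
C. LHS = 25, RHS = 17 → fails here (LHS ≠ RHS)

Answer: B, C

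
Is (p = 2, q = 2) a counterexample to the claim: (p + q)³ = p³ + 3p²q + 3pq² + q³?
Substituting p = 2, q = 2:
LHS = (2 + 2)³ = 64
RHS = 2³ + 3·2²·2 + 3·2·2² + 2³ = 64

The sides agree, so this pair does not disprove the claim.

Answer: No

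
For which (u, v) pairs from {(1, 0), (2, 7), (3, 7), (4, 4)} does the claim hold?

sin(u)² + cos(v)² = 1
(4, 4)

Testing each pair:
(1, 0): LHS = sin(1)² + 1 ≈ 1.708, RHS = 1 → fails
(2, 7): LHS = cos(7)² + sin(2)² ≈ 1.395, RHS = 1 → fails
(3, 7): LHS = sin(3)² + cos(7)² ≈ 0.5883, RHS = 1 → fails
(4, 4): LHS = cos(4)² + sin(4)² = 1, RHS = 1 → holds

1 of 4 pairs satisfies the claim.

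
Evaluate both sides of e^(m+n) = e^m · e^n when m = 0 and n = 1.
LHS = e^(0+1) = e ≈ 2.718
RHS = e^0 · e^1 = e ≈ 2.718

LHS = RHS: the two sides agree.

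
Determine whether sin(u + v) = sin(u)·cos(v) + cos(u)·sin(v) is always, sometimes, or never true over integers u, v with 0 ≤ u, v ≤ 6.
The identity holds for every pair in the range. For instance at (u, v) = (2, 2): both sides equal sin(4) ≈ -0.7568.

Answer: Always true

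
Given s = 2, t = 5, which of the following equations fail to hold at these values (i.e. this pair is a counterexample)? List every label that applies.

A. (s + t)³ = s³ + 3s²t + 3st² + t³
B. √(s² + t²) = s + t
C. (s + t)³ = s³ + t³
Evaluating each claim at the given values:
A. LHS = 343, RHS = 343 → holds here (LHS = RHS)
B. LHS = √(29) ≈ 5.385, RHS = 7 → fails here (LHS ≠ RHS)
C. LHS = 343, RHS = 133 → fails here (LHS ≠ RHS)

Answer: B, C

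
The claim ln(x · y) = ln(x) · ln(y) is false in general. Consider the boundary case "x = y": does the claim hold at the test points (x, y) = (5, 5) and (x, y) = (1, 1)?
Only at (1, 1)

At (5, 5): LHS = ln(25) ≈ 3.219 ≠ RHS = ln(5)² ≈ 2.59
At (1, 1): LHS = 0, RHS = 0 → equal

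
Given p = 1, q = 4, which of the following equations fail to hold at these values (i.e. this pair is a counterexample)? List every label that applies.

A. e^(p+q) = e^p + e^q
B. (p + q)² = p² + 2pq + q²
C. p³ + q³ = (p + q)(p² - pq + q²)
Evaluating each claim at the given values:
A. LHS = e^5 ≈ 148.4, RHS = e + e^4 ≈ 57.32 → fails here (LHS ≠ RHS)
B. LHS = 25, RHS = 25 → holds here (LHS = RHS)
C. LHS = 65, RHS = 65 → holds here (LHS = RHS)

Answer: A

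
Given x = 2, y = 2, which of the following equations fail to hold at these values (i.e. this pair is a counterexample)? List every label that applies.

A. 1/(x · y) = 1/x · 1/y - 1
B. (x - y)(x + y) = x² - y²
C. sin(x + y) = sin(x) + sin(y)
Evaluating each claim at the given values:
A. LHS = 1/4, RHS = -3/4 → fails here (LHS ≠ RHS)
B. LHS = 0, RHS = 0 → holds here (LHS = RHS)
C. LHS = sin(4) ≈ -0.7568, RHS = 2·sin(2) ≈ 1.819 → fails here (LHS ≠ RHS)

Answer: A, C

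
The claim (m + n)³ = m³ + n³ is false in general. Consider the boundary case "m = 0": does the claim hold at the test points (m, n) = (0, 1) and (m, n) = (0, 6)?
At (0, 1): LHS = 1, RHS = 1 → equal
At (0, 6): LHS = 216, RHS = 216 → equal

So the claim does hold at both of these boundary points, even though it is not an identity.

Answer: Yes, holds at both test points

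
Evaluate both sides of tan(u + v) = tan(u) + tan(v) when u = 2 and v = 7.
LHS = tan(2 + 7) = tan(9) ≈ -0.4523
RHS = tan(2) + tan(7) ≈ -1.314

LHS ≠ RHS (they differ by about 0.8613), so the equation does not hold here.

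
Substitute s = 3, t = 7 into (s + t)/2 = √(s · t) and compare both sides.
LHS = (3 + 7)/2 = 5
RHS = √(3 · 7) = √(21) ≈ 4.583

LHS ≠ RHS (they differ by about 0.4174), so the equation does not hold here.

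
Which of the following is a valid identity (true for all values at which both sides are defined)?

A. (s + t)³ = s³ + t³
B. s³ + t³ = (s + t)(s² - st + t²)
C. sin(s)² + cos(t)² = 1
A: fails at (3, 7) — LHS = 1000, RHS = 370.
B: holds — e.g. at (2, 4), both sides equal 72.
C: fails at (1, 5) — LHS = cos(5)² + sin(1)² ≈ 0.7885, RHS = 1.

Answer: B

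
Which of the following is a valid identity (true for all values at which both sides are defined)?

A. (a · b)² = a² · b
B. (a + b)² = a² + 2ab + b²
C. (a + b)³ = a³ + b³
A: fails at (2, 3) — LHS = 36, RHS = 12.
B: holds — e.g. at (3, 5), both sides equal 64.
C: fails at (4, 5) — LHS = 729, RHS = 189.

Answer: B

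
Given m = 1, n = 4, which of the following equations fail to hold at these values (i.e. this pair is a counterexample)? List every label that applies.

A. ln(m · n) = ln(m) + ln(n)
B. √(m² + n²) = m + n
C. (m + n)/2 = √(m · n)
B, C

Evaluating each claim at the given values:
A. LHS = ln(4) ≈ 1.386, RHS = ln(4) ≈ 1.386 → holds here (LHS = RHS)
B. LHS = √(17) ≈ 4.123, RHS = 5 → fails here (LHS ≠ RHS)
C. LHS = 5/2, RHS = 2 → fails here (LHS ≠ RHS)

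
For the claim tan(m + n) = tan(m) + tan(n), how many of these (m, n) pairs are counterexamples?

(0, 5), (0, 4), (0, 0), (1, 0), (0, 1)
0

Testing each pair:
(0, 5): LHS = tan(5) ≈ -3.381, RHS = tan(5) ≈ -3.381 → satisfies claim
(0, 4): LHS = tan(4) ≈ 1.158, RHS = tan(4) ≈ 1.158 → satisfies claim
(0, 0): LHS = 0, RHS = 0 → satisfies claim
(1, 0): LHS = tan(1) ≈ 1.557, RHS = tan(1) ≈ 1.557 → satisfies claim
(0, 1): LHS = tan(1) ≈ 1.557, RHS = tan(1) ≈ 1.557 → satisfies claim

That makes 0 counterexamples.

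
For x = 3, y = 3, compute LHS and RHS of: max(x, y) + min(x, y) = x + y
LHS = max(3, 3) + min(3, 3) = 6
RHS = 3 + 3 = 6

LHS = RHS: the two sides agree.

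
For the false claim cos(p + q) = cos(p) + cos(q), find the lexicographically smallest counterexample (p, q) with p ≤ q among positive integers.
Substituting (1, 1) into the claim:
LHS = cos(1 + 1) = cos(2) ≈ -0.4161
RHS = cos(1) + cos(1) = 2·cos(1) ≈ 1.081

Since LHS ≠ RHS, this pair disproves the claim, and no lexicographically smaller pair (p ≤ q, positive integers) does.

For instance (1, 8) is also a counterexample (LHS = cos(9) ≈ -0.9111, RHS = cos(8) + cos(1) ≈ 0.3948), but it's lexicographically larger.

Answer: (p, q) = (1, 1)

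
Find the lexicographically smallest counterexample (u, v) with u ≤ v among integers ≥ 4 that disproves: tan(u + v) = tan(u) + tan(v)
Substituting (4, 4) into the claim:
LHS = tan(4 + 4) = tan(8) ≈ -6.8
RHS = tan(4) + tan(4) = 2·tan(4) ≈ 2.316

Since LHS ≠ RHS, this pair disproves the claim, and no lexicographically smaller pair (u ≤ v, integers ≥ 4) does.

For instance (5, 9) is also a counterexample (LHS = tan(14) ≈ 7.245, RHS = tan(5) + tan(9) ≈ -3.833), but it's lexicographically larger.

Answer: (u, v) = (4, 4)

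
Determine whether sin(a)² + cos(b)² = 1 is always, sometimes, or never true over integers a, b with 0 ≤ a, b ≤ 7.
Sometimes true

It holds at (a, b) = (2, 2) (both sides equal 1), but fails at (a, b) = (2, 5) (LHS = cos(5)² + sin(2)² ≈ 0.9073, RHS = 1).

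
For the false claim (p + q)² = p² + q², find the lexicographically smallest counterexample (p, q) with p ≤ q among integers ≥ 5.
(p, q) = (5, 5)

Substituting (5, 5) into the claim:
LHS = (5 + 5)² = 100
RHS = 5² + 5² = 50

Since LHS ≠ RHS, this pair disproves the claim, and no lexicographically smaller pair (p ≤ q, integers ≥ 5) does.

For instance (9, 9) is also a counterexample (LHS = 324, RHS = 162), but it's lexicographically larger.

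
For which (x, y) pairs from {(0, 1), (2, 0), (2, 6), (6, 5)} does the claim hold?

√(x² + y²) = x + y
(0, 1), (2, 0)

Testing each pair:
(0, 1): LHS = 1, RHS = 1 → holds
(2, 0): LHS = 2, RHS = 2 → holds
(2, 6): LHS = 2·√(10) ≈ 6.325, RHS = 8 → fails
(6, 5): LHS = √(61) ≈ 7.81, RHS = 11 → fails

2 of 4 pairs satisfy the claim.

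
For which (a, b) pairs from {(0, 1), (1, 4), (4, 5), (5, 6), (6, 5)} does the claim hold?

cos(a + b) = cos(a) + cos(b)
Testing each pair:
(0, 1): LHS = cos(1) ≈ 0.5403, RHS = cos(1) + 1 ≈ 1.54 → fails
(1, 4): LHS = cos(5) ≈ 0.2837, RHS = cos(4) + cos(1) ≈ -0.1133 → fails
(4, 5): LHS = cos(9) ≈ -0.9111, RHS = cos(4) + cos(5) ≈ -0.37 → fails
(5, 6): LHS = cos(11) ≈ 0.004426, RHS = cos(5) + cos(6) ≈ 1.244 → fails
(6, 5): LHS = cos(11) ≈ 0.004426, RHS = cos(5) + cos(6) ≈ 1.244 → fails

No pair satisfies the claim.

Answer: None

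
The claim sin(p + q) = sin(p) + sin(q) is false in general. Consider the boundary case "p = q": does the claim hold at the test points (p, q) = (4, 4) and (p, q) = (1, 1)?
No, fails at both test points

At (4, 4): LHS = sin(8) ≈ 0.9894 ≠ RHS = 2·sin(4) ≈ -1.514
At (1, 1): LHS = sin(2) ≈ 0.9093 ≠ RHS = 2·sin(1) ≈ 1.683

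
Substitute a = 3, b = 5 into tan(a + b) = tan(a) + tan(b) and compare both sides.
LHS = tan(3 + 5) = tan(8) ≈ -6.8
RHS = tan(3) + tan(5) ≈ -3.523

LHS ≠ RHS (they differ by about 3.277), so the equation does not hold here.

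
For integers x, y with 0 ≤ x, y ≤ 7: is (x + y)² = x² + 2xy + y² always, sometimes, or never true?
Always true

The identity holds for every pair in the range. For instance at (x, y) = (4, 7): both sides equal 121.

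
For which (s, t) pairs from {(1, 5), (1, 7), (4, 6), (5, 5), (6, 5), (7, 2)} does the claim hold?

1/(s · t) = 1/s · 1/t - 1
None

Testing each pair:
(1, 5): LHS = 1/5, RHS = -4/5 → fails
(1, 7): LHS = 1/7, RHS = -6/7 → fails
(4, 6): LHS = 1/24, RHS = -23/24 → fails
(5, 5): LHS = 1/25, RHS = -24/25 → fails
(6, 5): LHS = 1/30, RHS = -29/30 → fails
(7, 2): LHS = 1/14, RHS = -13/14 → fails

No pair satisfies the claim.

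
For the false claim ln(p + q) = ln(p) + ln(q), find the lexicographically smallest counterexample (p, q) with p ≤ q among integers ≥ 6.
(p, q) = (6, 6)

Substituting (6, 6) into the claim:
LHS = ln(6 + 6) = ln(12) ≈ 2.485
RHS = ln(6) + ln(6) = 2·ln(6) ≈ 3.584

Since LHS ≠ RHS, this pair disproves the claim, and no lexicographically smaller pair (p ≤ q, integers ≥ 6) does.

For instance (12, 12) is also a counterexample (LHS = ln(24) ≈ 3.178, RHS = 2·ln(12) ≈ 4.97), but it's lexicographically larger.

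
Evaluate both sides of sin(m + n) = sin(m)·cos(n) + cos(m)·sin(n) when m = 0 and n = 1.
LHS = sin(0 + 1) = sin(1) ≈ 0.8415
RHS = sin(0)·cos(1) + cos(0)·sin(1) = sin(1) ≈ 0.8415

LHS = RHS: the two sides agree.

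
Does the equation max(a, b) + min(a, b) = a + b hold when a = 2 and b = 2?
Substituting a = 2, b = 2:

LHS = max(2, 2) + min(2, 2) = 4
RHS = 2 + 2 = 4

LHS = RHS, so the equation holds at this point.

Answer: Holds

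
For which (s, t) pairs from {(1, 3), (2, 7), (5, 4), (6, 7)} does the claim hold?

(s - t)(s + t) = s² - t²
Testing each pair:
(1, 3): LHS = -8, RHS = -8 → holds
(2, 7): LHS = -45, RHS = -45 → holds
(5, 4): LHS = 9, RHS = 9 → holds
(6, 7): LHS = -13, RHS = -13 → holds

Every pair satisfies the claim.

Answer: All pairs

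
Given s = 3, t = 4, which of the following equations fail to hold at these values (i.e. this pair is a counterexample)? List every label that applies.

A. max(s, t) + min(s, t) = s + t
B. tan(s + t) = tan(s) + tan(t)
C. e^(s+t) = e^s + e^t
Evaluating each claim at the given values:
A. LHS = 7, RHS = 7 → holds here (LHS = RHS)
B. LHS = tan(7) ≈ 0.8714, RHS = tan(3) + tan(4) ≈ 1.015 → fails here (LHS ≠ RHS)
C. LHS = e^7 ≈ 1097, RHS = e^3 + e^4 ≈ 74.68 → fails here (LHS ≠ RHS)

Answer: B, C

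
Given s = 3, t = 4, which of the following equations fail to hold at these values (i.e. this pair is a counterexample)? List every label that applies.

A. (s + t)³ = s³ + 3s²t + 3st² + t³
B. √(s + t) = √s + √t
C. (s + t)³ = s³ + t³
Evaluating each claim at the given values:
A. LHS = 343, RHS = 343 → holds here (LHS = RHS)
B. LHS = √(7) ≈ 2.646, RHS = √(3) + 2 ≈ 3.732 → fails here (LHS ≠ RHS)
C. LHS = 343, RHS = 91 → fails here (LHS ≠ RHS)

Answer: B, C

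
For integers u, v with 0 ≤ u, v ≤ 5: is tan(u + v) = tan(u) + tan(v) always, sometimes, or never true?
It holds at (u, v) = (5, 0) (both sides equal tan(5) ≈ -3.381), but fails at (u, v) = (5, 1) (LHS = tan(6) ≈ -0.291, RHS = tan(5) + tan(1) ≈ -1.823).

Answer: Sometimes true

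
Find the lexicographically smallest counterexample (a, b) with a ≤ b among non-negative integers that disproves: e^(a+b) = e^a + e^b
(a, b) = (0, 0)

Substituting (0, 0) into the claim:
LHS = e^(0+0) = 1
RHS = e^0 + e^0 = 2

Since LHS ≠ RHS, this pair disproves the claim, and no lexicographically smaller pair (a ≤ b, non-negative integers) does.

For instance (4, 5) is also a counterexample (LHS = e^9 ≈ 8103, RHS = e^4 + e^5 ≈ 203), but it's lexicographically larger.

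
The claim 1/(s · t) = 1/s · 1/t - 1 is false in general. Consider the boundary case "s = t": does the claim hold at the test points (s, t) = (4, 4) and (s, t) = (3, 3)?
No, fails at both test points

At (4, 4): LHS = 1/16 ≠ RHS = -15/16
At (3, 3): LHS = 1/9 ≠ RHS = -8/9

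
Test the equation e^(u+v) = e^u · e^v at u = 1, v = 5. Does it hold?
Substituting u = 1, v = 5:

LHS = e^(1+5) = e^6 ≈ 403.4
RHS = e^1 · e^5 = e^6 ≈ 403.4

LHS = RHS, so the equation holds at this point.

Answer: Holds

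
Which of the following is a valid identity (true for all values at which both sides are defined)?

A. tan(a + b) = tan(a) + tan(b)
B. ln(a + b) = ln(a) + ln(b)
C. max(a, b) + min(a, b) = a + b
A: fails at (2, 5) — LHS = tan(7) ≈ 0.8714, RHS = tan(5) + tan(2) ≈ -5.566.
B: fails at (1, 4) — LHS = ln(5) ≈ 1.609, RHS = ln(4) ≈ 1.386.
C: holds — e.g. at (3, 4), both sides equal 7.

Answer: C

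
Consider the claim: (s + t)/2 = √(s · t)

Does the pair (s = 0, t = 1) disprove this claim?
Substituting s = 0, t = 1:
LHS = (0 + 1)/2 = 1/2
RHS = √(0 · 1) = 0

Since LHS ≠ RHS, this pair disproves the claim.

Answer: Yes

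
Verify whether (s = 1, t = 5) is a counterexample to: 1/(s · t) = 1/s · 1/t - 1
Substituting s = 1, t = 5:
LHS = 1/(1 · 5) = 1/5
RHS = 1/1 · 1/5 - 1 = -4/5

Since LHS ≠ RHS, this pair disproves the claim.

Answer: Yes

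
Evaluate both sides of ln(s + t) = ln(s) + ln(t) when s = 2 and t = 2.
LHS = ln(2 + 2) = ln(4) ≈ 1.386
RHS = ln(2) + ln(2) = 2·ln(2) ≈ 1.386

LHS = RHS: the two sides agree.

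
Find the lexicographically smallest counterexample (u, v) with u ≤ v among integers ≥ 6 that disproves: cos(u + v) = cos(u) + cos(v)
Substituting (6, 6) into the claim:
LHS = cos(6 + 6) = cos(12) ≈ 0.8439
RHS = cos(6) + cos(6) = 2·cos(6) ≈ 1.92

Since LHS ≠ RHS, this pair disproves the claim, and no lexicographically smaller pair (u ≤ v, integers ≥ 6) does.

For instance (10, 10) is also a counterexample (LHS = cos(20) ≈ 0.4081, RHS = 2·cos(10) ≈ -1.678), but it's lexicographically larger.

Answer: (u, v) = (6, 6)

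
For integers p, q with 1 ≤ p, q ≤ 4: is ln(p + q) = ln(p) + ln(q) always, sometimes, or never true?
It holds at (p, q) = (2, 2) (both sides equal ln(4) ≈ 1.386), but fails at (p, q) = (1, 2) (LHS = ln(3) ≈ 1.099, RHS = ln(2) ≈ 0.6931).

Answer: Sometimes true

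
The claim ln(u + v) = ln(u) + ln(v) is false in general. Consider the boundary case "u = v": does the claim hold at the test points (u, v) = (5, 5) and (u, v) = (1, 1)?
At (5, 5): LHS = ln(10) ≈ 2.303 ≠ RHS = 2·ln(5) ≈ 3.219
At (1, 1): LHS = ln(2) ≈ 0.6931 ≠ RHS = 0

Answer: No, fails at both test points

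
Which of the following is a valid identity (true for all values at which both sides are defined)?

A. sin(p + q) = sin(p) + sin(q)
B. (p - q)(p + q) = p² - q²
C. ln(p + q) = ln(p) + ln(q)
A: fails at (1, 3) — LHS = sin(4) ≈ -0.7568, RHS = sin(3) + sin(1) ≈ 0.9826.
B: holds — e.g. at (1, 2), both sides equal -3.
C: fails at (1, 5) — LHS = ln(6) ≈ 1.792, RHS = ln(5) ≈ 1.609.

Answer: B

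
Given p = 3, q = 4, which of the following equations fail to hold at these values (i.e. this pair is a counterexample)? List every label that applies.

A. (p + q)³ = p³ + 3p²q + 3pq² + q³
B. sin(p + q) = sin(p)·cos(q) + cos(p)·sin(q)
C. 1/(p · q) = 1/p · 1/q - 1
C

Evaluating each claim at the given values:
A. LHS = 343, RHS = 343 → holds here (LHS = RHS)
B. LHS = sin(7) ≈ 0.657, RHS = sin(3)·cos(4) + sin(4)·cos(3) ≈ 0.657 → holds here (LHS = RHS)
C. LHS = 1/12, RHS = -11/12 → fails here (LHS ≠ RHS)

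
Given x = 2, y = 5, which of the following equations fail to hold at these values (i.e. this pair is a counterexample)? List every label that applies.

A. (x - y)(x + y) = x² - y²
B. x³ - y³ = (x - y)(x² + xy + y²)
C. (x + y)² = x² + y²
C

Evaluating each claim at the given values:
A. LHS = -21, RHS = -21 → holds here (LHS = RHS)
B. LHS = -117, RHS = -117 → holds here (LHS = RHS)
C. LHS = 49, RHS = 29 → fails here (LHS ≠ RHS)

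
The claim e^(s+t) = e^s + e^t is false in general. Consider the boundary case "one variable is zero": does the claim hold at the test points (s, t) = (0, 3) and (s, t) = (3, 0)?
No, fails at both test points

At (0, 3): LHS = e^3 ≈ 20.09 ≠ RHS = 1 + e^3 ≈ 21.09
At (3, 0): LHS = e^3 ≈ 20.09 ≠ RHS = 1 + e^3 ≈ 21.09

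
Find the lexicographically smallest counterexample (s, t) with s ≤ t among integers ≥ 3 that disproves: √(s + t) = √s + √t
(s, t) = (3, 3)

Substituting (3, 3) into the claim:
LHS = √(3 + 3) = √(6) ≈ 2.449
RHS = √3 + √3 = 2·√(3) ≈ 3.464

Since LHS ≠ RHS, this pair disproves the claim, and no lexicographically smaller pair (s ≤ t, integers ≥ 3) does.

For instance (5, 8) is also a counterexample (LHS = √(13) ≈ 3.606, RHS = √(5) + 2·√(2) ≈ 5.064), but it's lexicographically larger.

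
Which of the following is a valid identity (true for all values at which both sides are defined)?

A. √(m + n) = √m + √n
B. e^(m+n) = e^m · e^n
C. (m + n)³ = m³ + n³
B

A: fails at (5, 8) — LHS = √(13) ≈ 3.606, RHS = √(5) + 2·√(2) ≈ 5.064.
B: holds — e.g. at (4, 6), both sides equal e^10 ≈ 22026.5.
C: fails at (1, 5) — LHS = 216, RHS = 126.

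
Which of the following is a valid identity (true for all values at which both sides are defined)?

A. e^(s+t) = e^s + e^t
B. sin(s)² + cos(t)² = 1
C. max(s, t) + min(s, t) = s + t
A: fails at (5, 8) — LHS = e^13 ≈ 442413.4, RHS = e^5 + e^8 ≈ 3129.
B: fails at (0, 1) — LHS = cos(1)² ≈ 0.2919, RHS = 1.
C: holds — e.g. at (3, 4), both sides equal 7.

Answer: C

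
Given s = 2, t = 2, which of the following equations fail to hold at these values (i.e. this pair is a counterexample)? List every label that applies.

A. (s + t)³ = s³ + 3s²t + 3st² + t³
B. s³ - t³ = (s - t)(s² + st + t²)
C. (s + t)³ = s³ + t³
Evaluating each claim at the given values:
A. LHS = 64, RHS = 64 → holds here (LHS = RHS)
B. LHS = 0, RHS = 0 → holds here (LHS = RHS)
C. LHS = 64, RHS = 16 → fails here (LHS ≠ RHS)

Answer: C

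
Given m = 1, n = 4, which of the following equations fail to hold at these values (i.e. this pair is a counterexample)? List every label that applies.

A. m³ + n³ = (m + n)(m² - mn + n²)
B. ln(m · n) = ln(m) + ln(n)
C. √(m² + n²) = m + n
C

Evaluating each claim at the given values:
A. LHS = 65, RHS = 65 → holds here (LHS = RHS)
B. LHS = ln(4) ≈ 1.386, RHS = ln(4) ≈ 1.386 → holds here (LHS = RHS)
C. LHS = √(17) ≈ 4.123, RHS = 5 → fails here (LHS ≠ RHS)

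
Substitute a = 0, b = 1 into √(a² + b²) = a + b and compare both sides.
LHS = √(0² + 1²) = 1
RHS = 0 + 1 = 1

LHS = RHS: the two sides agree.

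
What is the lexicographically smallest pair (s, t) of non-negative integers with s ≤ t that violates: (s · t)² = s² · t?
(s, t) = (1, 2)

At (0, 2): both sides equal 0, so it holds there.
At (0, 4): both sides equal 0, so it holds there.

Substituting (1, 2) into the claim:
LHS = (1 · 2)² = 4
RHS = 1² · 2 = 2

Since LHS ≠ RHS, this pair disproves the claim, and no lexicographically smaller pair (s ≤ t, non-negative integers) does.

For instance (3, 7) is also a counterexample (LHS = 441, RHS = 63), but it's lexicographically larger.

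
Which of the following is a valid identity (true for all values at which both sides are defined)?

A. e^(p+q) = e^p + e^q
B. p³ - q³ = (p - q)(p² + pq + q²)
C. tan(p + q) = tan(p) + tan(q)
B

A: fails at (6, 7) — LHS = e^13 ≈ 442413.4, RHS = e^6 + e^7 ≈ 1500.
B: holds — e.g. at (6, 7), both sides equal -127.
C: fails at (5, 8) — LHS = tan(13) ≈ 0.463, RHS = tan(8) + tan(5) ≈ -10.18.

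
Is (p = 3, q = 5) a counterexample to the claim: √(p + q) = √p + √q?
Yes

Substituting p = 3, q = 5:
LHS = √(3 + 5) = 2·√(2) ≈ 2.828
RHS = √3 + √5 = √(3) + √(5) ≈ 3.968

Since LHS ≠ RHS, this pair disproves the claim.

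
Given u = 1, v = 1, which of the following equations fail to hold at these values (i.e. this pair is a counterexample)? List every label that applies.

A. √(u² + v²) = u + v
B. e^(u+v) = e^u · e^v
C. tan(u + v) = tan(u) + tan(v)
A, C

Evaluating each claim at the given values:
A. LHS = √(2) ≈ 1.414, RHS = 2 → fails here (LHS ≠ RHS)
B. LHS = e^2 ≈ 7.389, RHS = e^2 ≈ 7.389 → holds here (LHS = RHS)
C. LHS = tan(2) ≈ -2.185, RHS = 2·tan(1) ≈ 3.115 → fails here (LHS ≠ RHS)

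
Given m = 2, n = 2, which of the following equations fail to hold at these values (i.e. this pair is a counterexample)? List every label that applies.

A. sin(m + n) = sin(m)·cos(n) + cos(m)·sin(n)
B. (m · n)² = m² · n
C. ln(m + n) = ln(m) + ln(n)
B

Evaluating each claim at the given values:
A. LHS = sin(4) ≈ -0.7568, RHS = 2·sin(2)·cos(2) ≈ -0.7568 → holds here (LHS = RHS)
B. LHS = 16, RHS = 8 → fails here (LHS ≠ RHS)
C. LHS = ln(4) ≈ 1.386, RHS = 2·ln(2) ≈ 1.386 → holds here (LHS = RHS)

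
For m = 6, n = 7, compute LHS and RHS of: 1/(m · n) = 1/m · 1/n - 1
LHS = 1/(6 · 7) = 1/42
RHS = 1/6 · 1/7 - 1 = -41/42

LHS ≠ RHS, so the equation does not hold here.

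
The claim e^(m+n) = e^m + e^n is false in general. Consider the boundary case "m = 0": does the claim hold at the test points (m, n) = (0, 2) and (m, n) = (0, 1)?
No, fails at both test points

At (0, 2): LHS = e^2 ≈ 7.389 ≠ RHS = 1 + e^2 ≈ 8.389
At (0, 1): LHS = e ≈ 2.718 ≠ RHS = 1 + e ≈ 3.718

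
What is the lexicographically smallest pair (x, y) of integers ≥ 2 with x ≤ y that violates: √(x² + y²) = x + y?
Substituting (2, 2) into the claim:
LHS = √(2² + 2²) = 2·√(2) ≈ 2.828
RHS = 2 + 2 = 4

Since LHS ≠ RHS, this pair disproves the claim, and no lexicographically smaller pair (x ≤ y, integers ≥ 2) does.

For instance (2, 4) is also a counterexample (LHS = 2·√(5) ≈ 4.472, RHS = 6), but it's lexicographically larger.

Answer: (x, y) = (2, 2)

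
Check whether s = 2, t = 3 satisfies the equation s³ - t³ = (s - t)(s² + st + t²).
Substituting s = 2, t = 3:

LHS = 2³ - 3³ = -19
RHS = (2 - 3)(2² + 2·3 + 3²) = -19

LHS = RHS, so the equation holds at this point.

Answer: Holds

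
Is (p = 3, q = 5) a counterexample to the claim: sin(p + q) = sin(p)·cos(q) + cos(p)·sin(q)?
No

Substituting p = 3, q = 5:
LHS = sin(3 + 5) = sin(8) ≈ 0.9894
RHS = sin(3)·cos(5) + cos(3)·sin(5) = sin(3)·cos(5) + sin(5)·cos(3) ≈ 0.9894

The sides agree, so this pair does not disprove the claim.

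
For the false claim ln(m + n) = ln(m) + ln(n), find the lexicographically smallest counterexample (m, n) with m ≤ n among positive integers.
Substituting (1, 1) into the claim:
LHS = ln(1 + 1) = ln(2) ≈ 0.6931
RHS = ln(1) + ln(1) = 0

Since LHS ≠ RHS, this pair disproves the claim, and no lexicographically smaller pair (m ≤ n, positive integers) does.

For instance (5, 7) is also a counterexample (LHS = ln(12) ≈ 2.485, RHS = ln(5) + ln(7) ≈ 3.555), but it's lexicographically larger.

Answer: (m, n) = (1, 1)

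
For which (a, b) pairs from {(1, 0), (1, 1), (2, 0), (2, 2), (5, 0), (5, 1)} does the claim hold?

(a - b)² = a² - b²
(1, 0), (1, 1), (2, 0), (2, 2), (5, 0)

Testing each pair:
(1, 0): LHS = 1, RHS = 1 → holds
(1, 1): LHS = 0, RHS = 0 → holds
(2, 0): LHS = 4, RHS = 4 → holds
(2, 2): LHS = 0, RHS = 0 → holds
(5, 0): LHS = 25, RHS = 25 → holds
(5, 1): LHS = 16, RHS = 24 → fails

5 of 6 pairs satisfy the claim.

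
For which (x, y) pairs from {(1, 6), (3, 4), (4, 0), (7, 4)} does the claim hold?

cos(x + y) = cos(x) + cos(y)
None

Testing each pair:
(1, 6): LHS = cos(7) ≈ 0.7539, RHS = cos(1) + cos(6) ≈ 1.5 → fails
(3, 4): LHS = cos(7) ≈ 0.7539, RHS = cos(3) + cos(4) ≈ -1.644 → fails
(4, 0): LHS = cos(4) ≈ -0.6536, RHS = cos(4) + 1 ≈ 0.3464 → fails
(7, 4): LHS = cos(11) ≈ 0.004426, RHS = cos(4) + cos(7) ≈ 0.1003 → fails

No pair satisfies the claim.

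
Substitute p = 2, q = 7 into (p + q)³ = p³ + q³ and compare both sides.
LHS = (2 + 7)³ = 729
RHS = 2³ + 7³ = 351

LHS ≠ RHS, so the equation does not hold here.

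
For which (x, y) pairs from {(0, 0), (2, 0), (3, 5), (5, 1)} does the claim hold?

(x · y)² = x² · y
Testing each pair:
(0, 0): LHS = 0, RHS = 0 → holds
(2, 0): LHS = 0, RHS = 0 → holds
(3, 5): LHS = 225, RHS = 45 → fails
(5, 1): LHS = 25, RHS = 25 → holds

3 of 4 pairs satisfy the claim.

Answer: (0, 0), (2, 0), (5, 1)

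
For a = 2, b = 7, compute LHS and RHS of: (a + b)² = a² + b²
LHS = (2 + 7)² = 81
RHS = 2² + 7² = 53

LHS ≠ RHS, so the equation does not hold here.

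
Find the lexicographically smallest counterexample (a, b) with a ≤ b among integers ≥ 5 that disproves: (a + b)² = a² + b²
(a, b) = (5, 5)

Substituting (5, 5) into the claim:
LHS = (5 + 5)² = 100
RHS = 5² + 5² = 50

Since LHS ≠ RHS, this pair disproves the claim, and no lexicographically smaller pair (a ≤ b, integers ≥ 5) does.

For instance (7, 8) is also a counterexample (LHS = 225, RHS = 113), but it's lexicographically larger.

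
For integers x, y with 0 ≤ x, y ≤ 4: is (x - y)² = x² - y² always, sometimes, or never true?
It holds at (x, y) = (1, 1) (both sides equal 0), but fails at (x, y) = (3, 4) (LHS = 1, RHS = -7).

Answer: Sometimes true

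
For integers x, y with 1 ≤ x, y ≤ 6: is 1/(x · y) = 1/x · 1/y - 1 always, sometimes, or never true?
The claim fails for every pair in the range. For instance at (x, y) = (1, 5): LHS = 1/5, RHS = -4/5.

Answer: Never true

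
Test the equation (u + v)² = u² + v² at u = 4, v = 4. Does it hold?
Fails

Substituting u = 4, v = 4:

LHS = (4 + 4)² = 64
RHS = 4² + 4² = 32

LHS ≠ RHS, so the equation does not hold at this point.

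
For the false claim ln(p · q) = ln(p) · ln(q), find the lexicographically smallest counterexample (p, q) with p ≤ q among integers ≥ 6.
Substituting (6, 6) into the claim:
LHS = ln(6 · 6) = ln(36) ≈ 3.584
RHS = ln(6) · ln(6) = ln(6)² ≈ 3.21

Since LHS ≠ RHS, this pair disproves the claim, and no lexicographically smaller pair (p ≤ q, integers ≥ 6) does.

For instance (6, 9) is also a counterexample (LHS = ln(54) ≈ 3.989, RHS = ln(6)·ln(9) ≈ 3.937), but it's lexicographically larger.

Answer: (p, q) = (6, 6)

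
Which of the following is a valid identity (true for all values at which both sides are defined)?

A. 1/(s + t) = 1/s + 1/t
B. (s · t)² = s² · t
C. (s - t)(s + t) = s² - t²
C

A: fails at (3, 5) — LHS = 1/8, RHS = 8/15.
B: fails at (5, 8) — LHS = 1600, RHS = 200.
C: holds — e.g. at (1, 2), both sides equal -3.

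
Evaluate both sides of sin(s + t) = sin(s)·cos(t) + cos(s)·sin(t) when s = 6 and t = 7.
LHS = sin(6 + 7) = sin(13) ≈ 0.4202
RHS = sin(6)·cos(7) + cos(6)·sin(7) = sin(6)·cos(7) + sin(7)·cos(6) ≈ 0.4202

LHS = RHS: the two sides agree.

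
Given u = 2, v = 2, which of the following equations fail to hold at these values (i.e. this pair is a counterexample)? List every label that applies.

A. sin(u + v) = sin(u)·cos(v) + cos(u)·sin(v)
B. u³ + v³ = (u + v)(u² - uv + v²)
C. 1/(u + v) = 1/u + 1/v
Evaluating each claim at the given values:
A. LHS = sin(4) ≈ -0.7568, RHS = 2·sin(2)·cos(2) ≈ -0.7568 → holds here (LHS = RHS)
B. LHS = 16, RHS = 16 → holds here (LHS = RHS)
C. LHS = 1/4, RHS = 1 → fails here (LHS ≠ RHS)

Answer: C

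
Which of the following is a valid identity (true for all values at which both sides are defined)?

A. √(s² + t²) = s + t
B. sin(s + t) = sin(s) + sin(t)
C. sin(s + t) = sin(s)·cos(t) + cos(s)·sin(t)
C

A: fails at (1, 2) — LHS = √(5) ≈ 2.236, RHS = 3.
B: fails at (3, 3) — LHS = sin(6) ≈ -0.2794, RHS = 2·sin(3) ≈ 0.2822.
C: holds — e.g. at (1, 2), both sides equal sin(3) ≈ 0.1411.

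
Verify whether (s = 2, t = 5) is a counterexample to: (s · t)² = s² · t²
No

Substituting s = 2, t = 5:
LHS = (2 · 5)² = 100
RHS = 2² · 5² = 100

The sides agree, so this pair does not disprove the claim.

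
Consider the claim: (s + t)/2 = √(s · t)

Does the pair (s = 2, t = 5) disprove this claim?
Yes

Substituting s = 2, t = 5:
LHS = (2 + 5)/2 = 7/2
RHS = √(2 · 5) = √(10) ≈ 3.162

Since LHS ≠ RHS, this pair disproves the claim.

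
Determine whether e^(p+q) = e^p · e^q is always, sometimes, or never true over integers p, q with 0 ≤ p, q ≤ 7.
Always true

The identity holds for every pair in the range. For instance at (p, q) = (5, 3): both sides equal e^8 ≈ 2981.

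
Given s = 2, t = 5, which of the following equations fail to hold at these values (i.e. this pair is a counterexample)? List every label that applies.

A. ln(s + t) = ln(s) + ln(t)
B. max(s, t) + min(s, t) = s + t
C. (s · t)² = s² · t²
A

Evaluating each claim at the given values:
A. LHS = ln(7) ≈ 1.946, RHS = ln(2) + ln(5) ≈ 2.303 → fails here (LHS ≠ RHS)
B. LHS = 7, RHS = 7 → holds here (LHS = RHS)
C. LHS = 100, RHS = 100 → holds here (LHS = RHS)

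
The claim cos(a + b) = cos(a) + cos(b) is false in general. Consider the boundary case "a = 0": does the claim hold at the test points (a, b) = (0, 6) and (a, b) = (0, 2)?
At (0, 6): LHS = cos(6) ≈ 0.9602 ≠ RHS = cos(6) + 1 ≈ 1.96
At (0, 2): LHS = cos(2) ≈ -0.4161 ≠ RHS = cos(2) + 1 ≈ 0.5839

Answer: No, fails at both test points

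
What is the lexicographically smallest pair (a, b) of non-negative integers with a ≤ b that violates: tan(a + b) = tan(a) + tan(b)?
(a, b) = (1, 1)

Substituting (1, 1) into the claim:
LHS = tan(1 + 1) = tan(2) ≈ -2.185
RHS = tan(1) + tan(1) = 2·tan(1) ≈ 3.115

Since LHS ≠ RHS, this pair disproves the claim, and no lexicographically smaller pair (a ≤ b, non-negative integers) does.

For instance (1, 4) is also a counterexample (LHS = tan(5) ≈ -3.381, RHS = tan(4) + tan(1) ≈ 2.715), but it's lexicographically larger.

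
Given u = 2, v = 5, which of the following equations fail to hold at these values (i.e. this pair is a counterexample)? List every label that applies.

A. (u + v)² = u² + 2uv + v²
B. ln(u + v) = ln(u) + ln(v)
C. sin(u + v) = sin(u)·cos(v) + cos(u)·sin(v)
B

Evaluating each claim at the given values:
A. LHS = 49, RHS = 49 → holds here (LHS = RHS)
B. LHS = ln(7) ≈ 1.946, RHS = ln(2) + ln(5) ≈ 2.303 → fails here (LHS ≠ RHS)
C. LHS = sin(7) ≈ 0.657, RHS = sin(2)·cos(5) + sin(5)·cos(2) ≈ 0.657 → holds here (LHS = RHS)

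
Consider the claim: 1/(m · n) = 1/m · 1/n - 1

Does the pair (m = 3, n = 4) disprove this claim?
Substituting m = 3, n = 4:
LHS = 1/(3 · 4) = 1/12
RHS = 1/3 · 1/4 - 1 = -11/12

Since LHS ≠ RHS, this pair disproves the claim.

Answer: Yes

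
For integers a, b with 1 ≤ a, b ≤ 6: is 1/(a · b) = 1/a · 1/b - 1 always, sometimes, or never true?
The claim fails for every pair in the range. For instance at (a, b) = (4, 3): LHS = 1/12, RHS = -11/12.

Answer: Never true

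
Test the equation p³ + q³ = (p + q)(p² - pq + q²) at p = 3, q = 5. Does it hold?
Substituting p = 3, q = 5:

LHS = 3³ + 5³ = 152
RHS = (3 + 5)(3² - 3·5 + 5²) = 152

LHS = RHS, so the equation holds at this point.

Answer: Holds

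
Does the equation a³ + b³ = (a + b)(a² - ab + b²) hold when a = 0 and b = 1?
Substituting a = 0, b = 1:

LHS = 0³ + 1³ = 1
RHS = (0 + 1)(0² - 0·1 + 1²) = 1

LHS = RHS, so the equation holds at this point.

Answer: Holds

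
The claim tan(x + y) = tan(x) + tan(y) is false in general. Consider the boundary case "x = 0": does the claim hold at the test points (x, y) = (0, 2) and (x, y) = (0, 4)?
Yes, holds at both test points

At (0, 2): LHS = tan(2) ≈ -2.185, RHS = tan(2) ≈ -2.185 → equal
At (0, 4): LHS = tan(4) ≈ 1.158, RHS = tan(4) ≈ 1.158 → equal

So the claim does hold at both of these boundary points, even though it is not an identity.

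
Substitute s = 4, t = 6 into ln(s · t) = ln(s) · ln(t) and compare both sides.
LHS = ln(4 · 6) = ln(24) ≈ 3.178
RHS = ln(4) · ln(6) ≈ 2.484

LHS ≠ RHS (they differ by about 0.6941), so the equation does not hold here.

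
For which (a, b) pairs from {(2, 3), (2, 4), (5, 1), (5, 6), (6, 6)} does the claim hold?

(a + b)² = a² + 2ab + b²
All pairs

Testing each pair:
(2, 3): LHS = 25, RHS = 25 → holds
(2, 4): LHS = 36, RHS = 36 → holds
(5, 1): LHS = 36, RHS = 36 → holds
(5, 6): LHS = 121, RHS = 121 → holds
(6, 6): LHS = 144, RHS = 144 → holds

Every pair satisfies the claim.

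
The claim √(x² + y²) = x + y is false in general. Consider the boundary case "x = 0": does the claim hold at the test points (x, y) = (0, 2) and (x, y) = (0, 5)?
At (0, 2): LHS = 2, RHS = 2 → equal
At (0, 5): LHS = 5, RHS = 5 → equal

So the claim does hold at both of these boundary points, even though it is not an identity.

Answer: Yes, holds at both test points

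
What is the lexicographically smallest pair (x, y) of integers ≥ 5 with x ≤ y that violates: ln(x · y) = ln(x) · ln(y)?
Substituting (5, 5) into the claim:
LHS = ln(5 · 5) = ln(25) ≈ 3.219
RHS = ln(5) · ln(5) = ln(5)² ≈ 2.59

Since LHS ≠ RHS, this pair disproves the claim, and no lexicographically smaller pair (x ≤ y, integers ≥ 5) does.

For instance (6, 11) is also a counterexample (LHS = ln(66) ≈ 4.19, RHS = ln(6)·ln(11) ≈ 4.296), but it's lexicographically larger.

Answer: (x, y) = (5, 5)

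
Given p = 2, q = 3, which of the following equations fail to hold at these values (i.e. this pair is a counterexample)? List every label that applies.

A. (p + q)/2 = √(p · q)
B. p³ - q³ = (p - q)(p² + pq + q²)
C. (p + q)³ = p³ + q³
Evaluating each claim at the given values:
A. LHS = 5/2, RHS = √(6) ≈ 2.449 → fails here (LHS ≠ RHS)
B. LHS = -19, RHS = -19 → holds here (LHS = RHS)
C. LHS = 125, RHS = 35 → fails here (LHS ≠ RHS)

Answer: A, C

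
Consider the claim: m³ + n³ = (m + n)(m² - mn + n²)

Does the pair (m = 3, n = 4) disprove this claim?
No

Substituting m = 3, n = 4:
LHS = 3³ + 4³ = 91
RHS = (3 + 4)(3² - 3·4 + 4²) = 91

The sides agree, so this pair does not disprove the claim.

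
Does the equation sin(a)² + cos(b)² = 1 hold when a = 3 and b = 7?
Fails

Substituting a = 3, b = 7:

LHS = sin(3)² + cos(7)² ≈ 0.5883
RHS = 1

LHS ≠ RHS, so the equation does not hold at this point.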